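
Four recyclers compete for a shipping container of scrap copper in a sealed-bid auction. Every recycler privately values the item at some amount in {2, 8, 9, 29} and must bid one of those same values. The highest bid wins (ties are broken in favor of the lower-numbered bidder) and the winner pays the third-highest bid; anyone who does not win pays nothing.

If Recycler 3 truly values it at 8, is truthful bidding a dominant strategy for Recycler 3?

No

Consider the case where Recycler 1 bids 2, Recycler 2 bids 2 and Recycler 4 bids 9.
Truthful bid 8: loses, pays 0, utility 0.
Bid 9 instead: wins, pays 2, utility 8 - 2 = 6.
Since 6 > 0, bidding 9 is strictly better here, so truthful bidding is not dominant.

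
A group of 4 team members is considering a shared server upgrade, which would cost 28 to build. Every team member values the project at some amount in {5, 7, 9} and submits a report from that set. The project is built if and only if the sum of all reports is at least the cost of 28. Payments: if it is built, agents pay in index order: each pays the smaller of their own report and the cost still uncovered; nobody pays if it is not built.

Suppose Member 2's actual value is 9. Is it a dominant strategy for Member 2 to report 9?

Consider the case where Member 1 reports 5, Member 3 reports 7 and Member 4 reports 9.
Truthful report 9: project built, pays 9, utility 9 - 9 = 0.
Report 7 instead: project built, pays 7, utility 9 - 7 = 2.
Since 2 > 0, reporting 7 is strictly better here, so truthful reporting is not dominant.

No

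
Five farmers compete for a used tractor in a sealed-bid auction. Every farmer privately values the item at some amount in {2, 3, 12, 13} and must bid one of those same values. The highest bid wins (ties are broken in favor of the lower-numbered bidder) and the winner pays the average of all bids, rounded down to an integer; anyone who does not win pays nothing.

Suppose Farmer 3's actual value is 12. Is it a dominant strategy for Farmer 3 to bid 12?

Consider the case where Farmer 1 bids 2, Farmer 2 bids 2, Farmer 4 bids 2 and Farmer 5 bids 2.
Truthful bid 12: wins, pays 4, utility 12 - 4 = 8.
Bid 3 instead: wins, pays 2, utility 12 - 2 = 10.
Since 10 > 8, bidding 3 is strictly better here, so truthful bidding is not dominant.

No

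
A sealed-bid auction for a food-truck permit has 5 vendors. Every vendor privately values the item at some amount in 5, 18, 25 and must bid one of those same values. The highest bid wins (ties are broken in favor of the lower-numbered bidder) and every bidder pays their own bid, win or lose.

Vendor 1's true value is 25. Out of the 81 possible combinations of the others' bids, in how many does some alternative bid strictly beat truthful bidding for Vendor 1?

Others bid (5, 5, 5, 5): truth gives 0; bid 5 gives 20 > 0. Violating.
Others bid (5, 5, 5, 18): truth gives 0; bid 18 gives 7 > 0. Violating.
Others bid (5, 5, 18, 5): truth gives 0; bid 18 gives 7 > 0. Violating.
Others bid (5, 5, 18, 18): truth gives 0; bid 18 gives 7 > 0. Violating.
Others bid (5, 5, 5, 25): truth gives 0; no alternative beats it.
Others bid (5, 5, 18, 25): truth gives 0; no alternative beats it.
(Checking all 81 profiles: 16 have a profitable deviation, 65 do not.)

16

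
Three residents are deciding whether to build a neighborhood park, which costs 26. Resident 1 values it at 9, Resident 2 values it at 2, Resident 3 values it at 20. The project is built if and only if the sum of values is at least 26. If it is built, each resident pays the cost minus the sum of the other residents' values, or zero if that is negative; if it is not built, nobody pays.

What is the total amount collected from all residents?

19

Total value 31 ≥ cost 26, so it is built.
Resident 1: others sum to 22; max(0, 26 - 22) = 4.
Resident 2: others sum to 29; max(0, 26 - 29) = 0.
Resident 3: others sum to 11; max(0, 26 - 11) = 15.
Total collected = 4 + 0 + 15 = 19.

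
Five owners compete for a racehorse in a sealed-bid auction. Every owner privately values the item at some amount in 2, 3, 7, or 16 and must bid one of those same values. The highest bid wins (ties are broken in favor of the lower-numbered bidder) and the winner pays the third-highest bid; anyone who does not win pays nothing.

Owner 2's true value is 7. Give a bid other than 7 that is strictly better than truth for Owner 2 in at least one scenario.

Suppose Owner 1 bids 2, Owner 3 bids 2, Owner 4 bids 2 and Owner 5 bids 16.
Bid 7: loses, pays 0, utility 0.
Bid 16: wins, pays 2, utility 7 - 2 = 5.
So bidding 16 beats truth here (5 > 0).

16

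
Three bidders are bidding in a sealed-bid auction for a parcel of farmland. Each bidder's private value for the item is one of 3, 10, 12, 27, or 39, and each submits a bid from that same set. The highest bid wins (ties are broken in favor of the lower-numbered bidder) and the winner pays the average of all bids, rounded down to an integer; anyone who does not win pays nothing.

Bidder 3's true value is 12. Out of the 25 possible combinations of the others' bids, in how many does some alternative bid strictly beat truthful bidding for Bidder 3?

1

Others bid (3, 3): truth gives 6; bid 10 gives 7 > 6. Violating.
Others bid (3, 10): truth gives 4; no alternative beats it.
Others bid (3, 12): truth gives 0; no alternative beats it.
(Checking all 25 profiles: 1 has a profitable deviation, 24 do not.)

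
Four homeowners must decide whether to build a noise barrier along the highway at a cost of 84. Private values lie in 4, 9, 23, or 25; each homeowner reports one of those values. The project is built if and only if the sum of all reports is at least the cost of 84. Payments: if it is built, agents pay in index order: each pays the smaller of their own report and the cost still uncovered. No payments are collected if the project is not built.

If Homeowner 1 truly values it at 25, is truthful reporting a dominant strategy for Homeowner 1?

Consider the case where Homeowner 2 reports 23, Homeowner 3 reports 23 and Homeowner 4 reports 23.
Truthful report 25: project built, pays 25, utility 25 - 25 = 0.
Report 23 instead: project built, pays 23, utility 25 - 23 = 2.
Since 2 > 0, reporting 23 is strictly better here, so truthful reporting is not dominant.

No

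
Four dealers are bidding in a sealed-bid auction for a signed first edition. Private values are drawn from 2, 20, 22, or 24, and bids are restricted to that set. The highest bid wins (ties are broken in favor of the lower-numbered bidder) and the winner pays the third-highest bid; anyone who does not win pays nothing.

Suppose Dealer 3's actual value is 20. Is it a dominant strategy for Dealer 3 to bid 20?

No

Consider the case where Dealer 1 bids 2, Dealer 2 bids 2 and Dealer 4 bids 22.
Truthful bid 20: loses, pays 0, utility 0.
Bid 22 instead: wins, pays 2, utility 20 - 2 = 18.
Since 18 > 0, bidding 22 is strictly better here, so truthful bidding is not dominant.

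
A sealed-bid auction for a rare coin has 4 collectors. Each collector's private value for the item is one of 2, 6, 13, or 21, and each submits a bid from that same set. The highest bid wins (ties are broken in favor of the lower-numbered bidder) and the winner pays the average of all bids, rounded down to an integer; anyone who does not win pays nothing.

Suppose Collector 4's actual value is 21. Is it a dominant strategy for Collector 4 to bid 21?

No

Consider the case where Collector 1 bids 2, Collector 2 bids 2 and Collector 3 bids 2.
Truthful bid 21: wins, pays 6, utility 21 - 6 = 15.
Bid 6 instead: wins, pays 3, utility 21 - 3 = 18.
Since 18 > 15, bidding 6 is strictly better here, so truthful bidding is not dominant.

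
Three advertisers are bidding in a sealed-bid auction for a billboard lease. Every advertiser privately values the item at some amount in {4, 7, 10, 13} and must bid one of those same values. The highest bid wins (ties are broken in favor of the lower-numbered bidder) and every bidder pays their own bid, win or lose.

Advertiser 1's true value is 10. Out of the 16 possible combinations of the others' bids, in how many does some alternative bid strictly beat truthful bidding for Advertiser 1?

11

Others bid (4, 4): truth gives 0; bid 4 gives 6 > 0. Violating.
Others bid (4, 7): truth gives 0; bid 7 gives 3 > 0. Violating.
Others bid (4, 13): truth gives -10; bid 13 gives -3 > -10. Violating.
Others bid (7, 4): truth gives 0; bid 7 gives 3 > 0. Violating.
Others bid (4, 10): truth gives 0; no alternative beats it.
Others bid (7, 10): truth gives 0; no alternative beats it.
(Checking all 16 profiles: 11 have a profitable deviation, 5 do not.)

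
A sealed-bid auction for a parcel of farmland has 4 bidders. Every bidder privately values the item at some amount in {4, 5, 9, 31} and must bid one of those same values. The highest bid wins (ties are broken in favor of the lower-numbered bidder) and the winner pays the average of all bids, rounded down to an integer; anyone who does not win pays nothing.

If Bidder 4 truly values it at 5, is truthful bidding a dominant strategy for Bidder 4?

Check each profile of the others' bids and compare truth against every alternative bid.
Others bid (4, 4, 4): truth gives 1, best alternative gives 0.
Others bid (4, 4, 5): truth gives 0, best alternative gives 0.
Others bid (4, 4, 9): truth gives 0, best alternative gives 0.
Others bid (4, 4, 31): truth gives 0, best alternative gives 0.
Others bid (4, 5, 4): truth gives 0, best alternative gives 0.
Others bid (4, 5, 5): truth gives 0, best alternative gives 0.
(Remaining 58 profiles checked similarly; truth is weakly best in each.)
In every case the truthful bid is at least as good as any alternative, so it is a dominant strategy.

Yes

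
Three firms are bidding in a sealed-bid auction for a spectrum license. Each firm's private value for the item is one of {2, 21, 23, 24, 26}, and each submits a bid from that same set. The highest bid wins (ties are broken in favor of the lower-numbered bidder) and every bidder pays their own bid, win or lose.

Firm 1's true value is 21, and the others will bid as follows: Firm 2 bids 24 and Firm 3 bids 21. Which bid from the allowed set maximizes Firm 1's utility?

Bid 2: loses but pays 2, utility -2.
Bid 21: loses but pays 21, utility -21.
Bid 23: loses but pays 23, utility -23.
Bid 24: wins, pays 24, utility 21 - 24 = -3.
Bid 26: wins, pays 26, utility 21 - 26 = -5.
The best choice is 2 with utility -2.

2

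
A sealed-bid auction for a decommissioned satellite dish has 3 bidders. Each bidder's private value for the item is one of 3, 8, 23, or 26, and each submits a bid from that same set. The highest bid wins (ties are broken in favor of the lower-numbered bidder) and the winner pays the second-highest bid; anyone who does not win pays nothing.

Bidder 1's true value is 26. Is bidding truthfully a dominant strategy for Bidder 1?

Check each profile of the others' bids and compare truth against every alternative bid.
Others bid (3, 3): truth gives 23, best alternative gives 23.
Others bid (3, 8): truth gives 18, best alternative gives 18.
Others bid (8, 3): truth gives 18, best alternative gives 18.
Others bid (8, 8): truth gives 18, best alternative gives 18.
Others bid (3, 23): truth gives 3, best alternative gives 3.
Others bid (8, 23): truth gives 3, best alternative gives 3.
(Remaining 10 profiles checked similarly; truth is weakly best in each.)
In every case the truthful bid is at least as good as any alternative, so it is a dominant strategy.

Yes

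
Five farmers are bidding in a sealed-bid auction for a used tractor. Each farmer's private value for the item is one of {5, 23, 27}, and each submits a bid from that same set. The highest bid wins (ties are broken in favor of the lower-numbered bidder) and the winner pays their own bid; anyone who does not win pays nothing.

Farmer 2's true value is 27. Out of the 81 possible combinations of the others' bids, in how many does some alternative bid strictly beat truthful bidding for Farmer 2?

8

Others bid (5, 5, 5, 5): truth gives 0; bid 23 gives 4 > 0. Violating.
Others bid (5, 5, 5, 23): truth gives 0; bid 23 gives 4 > 0. Violating.
Others bid (5, 5, 23, 5): truth gives 0; bid 23 gives 4 > 0. Violating.
Others bid (5, 5, 23, 23): truth gives 0; bid 23 gives 4 > 0. Violating.
Others bid (5, 5, 5, 27): truth gives 0; no alternative beats it.
Others bid (5, 5, 23, 27): truth gives 0; no alternative beats it.
(Checking all 81 profiles: 8 have a profitable deviation, 73 do not.)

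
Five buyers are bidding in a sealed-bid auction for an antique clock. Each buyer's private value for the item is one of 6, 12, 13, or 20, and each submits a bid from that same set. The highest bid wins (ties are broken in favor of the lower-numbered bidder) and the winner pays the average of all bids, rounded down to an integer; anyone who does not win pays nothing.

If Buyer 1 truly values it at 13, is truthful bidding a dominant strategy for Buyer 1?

No

Consider the case where Buyer 2 bids 6, Buyer 3 bids 6, Buyer 4 bids 6 and Buyer 5 bids 6.
Truthful bid 13: wins, pays 7, utility 13 - 7 = 6.
Bid 6 instead: wins, pays 6, utility 13 - 6 = 7.
Since 7 > 6, bidding 6 is strictly better here, so truthful bidding is not dominant.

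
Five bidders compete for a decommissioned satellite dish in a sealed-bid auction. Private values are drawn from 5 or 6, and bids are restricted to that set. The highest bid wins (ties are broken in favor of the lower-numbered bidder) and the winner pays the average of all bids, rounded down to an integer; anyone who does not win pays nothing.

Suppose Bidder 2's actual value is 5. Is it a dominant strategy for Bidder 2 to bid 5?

Check each profile of the others' bids and compare truth against every alternative bid.
Others bid (5, 5, 5, 5): truth gives 0, best alternative gives 0.
Others bid (5, 5, 5, 6): truth gives 0, best alternative gives 0.
Others bid (5, 5, 6, 5): truth gives 0, best alternative gives 0.
Others bid (5, 5, 6, 6): truth gives 0, best alternative gives 0.
Others bid (5, 6, 5, 5): truth gives 0, best alternative gives 0.
Others bid (5, 6, 5, 6): truth gives 0, best alternative gives 0.
(Remaining 10 profiles checked similarly; truth is weakly best in each.)
In every case the truthful bid is at least as good as any alternative, so it is a dominant strategy.

Yes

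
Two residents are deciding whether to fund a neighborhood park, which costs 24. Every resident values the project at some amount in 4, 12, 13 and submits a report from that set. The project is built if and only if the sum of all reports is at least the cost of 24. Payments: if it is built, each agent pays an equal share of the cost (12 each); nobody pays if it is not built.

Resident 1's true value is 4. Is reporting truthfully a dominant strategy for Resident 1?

Check each profile of the others' reports and compare truth against every alternative report.
Others report (12): truth gives 0, best alternative gives -8.
Others report (13): truth gives 0, best alternative gives -8.
Others report (4): truth gives 0, best alternative gives 0.
In every case the truthful report is at least as good as any alternative, so it is a dominant strategy.

Yes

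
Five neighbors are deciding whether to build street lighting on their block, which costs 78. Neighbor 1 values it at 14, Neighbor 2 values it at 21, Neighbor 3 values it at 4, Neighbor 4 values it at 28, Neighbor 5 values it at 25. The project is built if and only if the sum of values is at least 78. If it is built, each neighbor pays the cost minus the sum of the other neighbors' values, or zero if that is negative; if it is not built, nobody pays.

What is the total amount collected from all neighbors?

Total value 92 ≥ cost 78, so it is built.
Neighbor 1: others sum to 78; max(0, 78 - 78) = 0.
Neighbor 2: others sum to 71; max(0, 78 - 71) = 7.
Neighbor 3: others sum to 88; max(0, 78 - 88) = 0.
Neighbor 4: others sum to 64; max(0, 78 - 64) = 14.
Neighbor 5: others sum to 67; max(0, 78 - 67) = 11.
Total collected = 0 + 7 + 0 + 14 + 11 = 32.

32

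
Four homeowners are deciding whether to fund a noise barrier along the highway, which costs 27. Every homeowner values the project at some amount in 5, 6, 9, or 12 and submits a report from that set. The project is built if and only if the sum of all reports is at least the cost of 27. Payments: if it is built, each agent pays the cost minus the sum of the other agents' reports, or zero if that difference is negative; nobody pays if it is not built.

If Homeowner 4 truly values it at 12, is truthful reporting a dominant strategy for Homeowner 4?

Check each profile of the others' reports and compare truth against every alternative report.
Others report (5, 6, 6): truth gives 2, best alternative gives 0.
Others report (6, 5, 6): truth gives 2, best alternative gives 0.
Others report (6, 6, 5): truth gives 2, best alternative gives 0.
Others report (5, 5, 6): truth gives 1, best alternative gives 0.
Others report (5, 6, 5): truth gives 1, best alternative gives 0.
Others report (6, 5, 5): truth gives 1, best alternative gives 0.
(Remaining 58 profiles checked similarly; truth is weakly best in each.)
In every case the truthful report is at least as good as any alternative, so it is a dominant strategy.

Yes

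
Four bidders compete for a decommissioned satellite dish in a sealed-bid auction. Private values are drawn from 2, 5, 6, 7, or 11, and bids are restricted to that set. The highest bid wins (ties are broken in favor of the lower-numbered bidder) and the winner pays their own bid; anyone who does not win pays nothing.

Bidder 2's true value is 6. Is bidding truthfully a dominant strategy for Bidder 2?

Consider the case where Bidder 1 bids 2, Bidder 3 bids 2 and Bidder 4 bids 2.
Truthful bid 6: wins, pays 6, utility 6 - 6 = 0.
Bid 5 instead: wins, pays 5, utility 6 - 5 = 1.
Since 1 > 0, bidding 5 is strictly better here, so truthful bidding is not dominant.

No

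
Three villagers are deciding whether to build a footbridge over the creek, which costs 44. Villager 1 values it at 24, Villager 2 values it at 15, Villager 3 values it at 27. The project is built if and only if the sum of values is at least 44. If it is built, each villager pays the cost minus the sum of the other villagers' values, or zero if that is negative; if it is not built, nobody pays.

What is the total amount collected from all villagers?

Total value 66 ≥ cost 44, so it is built.
Villager 1: others sum to 42; max(0, 44 - 42) = 2.
Villager 2: others sum to 51; max(0, 44 - 51) = 0.
Villager 3: others sum to 39; max(0, 44 - 39) = 5.
Total collected = 2 + 0 + 5 = 7.

7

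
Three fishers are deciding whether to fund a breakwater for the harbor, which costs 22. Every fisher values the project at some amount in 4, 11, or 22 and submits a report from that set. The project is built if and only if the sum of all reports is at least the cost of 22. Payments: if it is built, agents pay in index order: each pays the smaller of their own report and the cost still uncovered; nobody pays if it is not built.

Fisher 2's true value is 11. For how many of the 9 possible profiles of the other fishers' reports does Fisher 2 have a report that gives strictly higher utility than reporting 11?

Others report (4, 22): truth gives 0; report 4 gives 7 > 0. Violating.
Others report (11, 11): truth gives 0; report 4 gives 7 > 0. Violating.
Others report (11, 22): truth gives 0; report 4 gives 7 > 0. Violating.
Others report (4, 4): truth gives 0; no alternative beats it.
Others report (4, 11): truth gives 0; no alternative beats it.
(Checking all 9 profiles: 3 have a profitable deviation, 6 do not.)

3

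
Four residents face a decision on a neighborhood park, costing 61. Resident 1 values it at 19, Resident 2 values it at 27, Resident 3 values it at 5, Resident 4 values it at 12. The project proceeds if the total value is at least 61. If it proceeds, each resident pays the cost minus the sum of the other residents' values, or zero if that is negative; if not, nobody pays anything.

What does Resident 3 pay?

3

Total value 63 ≥ cost 61, so the project is built.
The other residents' values sum to 58.
Cost minus that sum is 61 - 58 = 3.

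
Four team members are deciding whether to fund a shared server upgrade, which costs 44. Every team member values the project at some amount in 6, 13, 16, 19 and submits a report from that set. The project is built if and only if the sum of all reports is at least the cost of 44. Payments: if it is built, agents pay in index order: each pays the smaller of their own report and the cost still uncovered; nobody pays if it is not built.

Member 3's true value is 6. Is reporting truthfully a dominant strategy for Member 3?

Check each profile of the others' reports and compare truth against every alternative report.
Others report (6, 6, 19): truth gives 0, best alternative gives -7.
Others report (6, 13, 13): truth gives 0, best alternative gives -7.
Others report (6, 13, 16): truth gives 0, best alternative gives -7.
Others report (6, 13, 19): truth gives 0, best alternative gives -7.
Others report (6, 16, 13): truth gives 0, best alternative gives -7.
Others report (6, 16, 16): truth gives 0, best alternative gives -7.
(Remaining 58 profiles checked similarly; truth is weakly best in each.)
In every case the truthful report is at least as good as any alternative, so it is a dominant strategy.

Yes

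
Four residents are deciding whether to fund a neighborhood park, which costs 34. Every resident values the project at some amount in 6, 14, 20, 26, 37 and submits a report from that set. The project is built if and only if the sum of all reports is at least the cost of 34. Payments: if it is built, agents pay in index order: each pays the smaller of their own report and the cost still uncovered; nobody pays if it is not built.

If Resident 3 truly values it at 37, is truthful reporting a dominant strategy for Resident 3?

Consider the case where Resident 1 reports 6, Resident 2 reports 6 and Resident 4 reports 6.
Truthful report 37: project built, pays 22, utility 37 - 22 = 15.
Report 20 instead: project built, pays 20, utility 37 - 20 = 17.
Since 17 > 15, reporting 20 is strictly better here, so truthful reporting is not dominant.

No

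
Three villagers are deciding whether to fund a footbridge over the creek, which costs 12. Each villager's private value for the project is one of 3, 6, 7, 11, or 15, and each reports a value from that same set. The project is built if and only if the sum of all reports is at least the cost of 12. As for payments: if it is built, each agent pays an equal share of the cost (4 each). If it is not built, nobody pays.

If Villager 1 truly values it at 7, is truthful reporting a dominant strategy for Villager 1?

Yes

Check each profile of the others' reports and compare truth against every alternative report.
Others report (3, 3): truth gives 3, best alternative gives 3.
Others report (3, 6): truth gives 3, best alternative gives 3.
Others report (3, 7): truth gives 3, best alternative gives 3.
Others report (3, 11): truth gives 3, best alternative gives 3.
Others report (3, 15): truth gives 3, best alternative gives 3.
Others report (6, 3): truth gives 3, best alternative gives 3.
(Remaining 19 profiles checked similarly; truth is weakly best in each.)
In every case the truthful report is at least as good as any alternative, so it is a dominant strategy.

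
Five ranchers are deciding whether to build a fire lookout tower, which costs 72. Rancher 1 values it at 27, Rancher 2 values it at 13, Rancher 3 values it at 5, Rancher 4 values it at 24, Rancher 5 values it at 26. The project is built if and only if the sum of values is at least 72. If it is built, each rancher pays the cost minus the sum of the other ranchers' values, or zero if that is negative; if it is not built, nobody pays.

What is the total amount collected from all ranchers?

Total value 95 ≥ cost 72, so it is built.
Rancher 1: others sum to 68; max(0, 72 - 68) = 4.
Rancher 2: others sum to 82; max(0, 72 - 82) = 0.
Rancher 3: others sum to 90; max(0, 72 - 90) = 0.
Rancher 4: others sum to 71; max(0, 72 - 71) = 1.
Rancher 5: others sum to 69; max(0, 72 - 69) = 3.
Total collected = 4 + 0 + 0 + 1 + 3 = 8.

8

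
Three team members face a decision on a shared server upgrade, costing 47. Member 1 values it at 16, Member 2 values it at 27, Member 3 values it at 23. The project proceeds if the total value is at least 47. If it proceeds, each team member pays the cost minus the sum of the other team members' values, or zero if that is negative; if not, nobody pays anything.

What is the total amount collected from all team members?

12

Total value 66 ≥ cost 47, so it is built.
Member 1: others sum to 50; max(0, 47 - 50) = 0.
Member 2: others sum to 39; max(0, 47 - 39) = 8.
Member 3: others sum to 43; max(0, 47 - 43) = 4.
Total collected = 0 + 8 + 4 = 12.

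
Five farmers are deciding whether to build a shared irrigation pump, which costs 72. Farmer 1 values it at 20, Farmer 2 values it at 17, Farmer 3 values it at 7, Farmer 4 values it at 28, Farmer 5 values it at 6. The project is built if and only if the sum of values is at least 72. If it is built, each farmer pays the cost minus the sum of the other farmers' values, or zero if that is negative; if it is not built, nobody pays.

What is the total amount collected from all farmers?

Total value 78 ≥ cost 72, so it is built.
Farmer 1: others sum to 58; max(0, 72 - 58) = 14.
Farmer 2: others sum to 61; max(0, 72 - 61) = 11.
Farmer 3: others sum to 71; max(0, 72 - 71) = 1.
Farmer 4: others sum to 50; max(0, 72 - 50) = 22.
Farmer 5: others sum to 72; max(0, 72 - 72) = 0.
Total collected = 14 + 11 + 1 + 22 + 0 = 48.

48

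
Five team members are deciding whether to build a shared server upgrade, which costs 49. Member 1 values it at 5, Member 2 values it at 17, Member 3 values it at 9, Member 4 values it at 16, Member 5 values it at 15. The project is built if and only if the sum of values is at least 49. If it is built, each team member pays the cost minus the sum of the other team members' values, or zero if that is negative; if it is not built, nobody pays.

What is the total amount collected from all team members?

9

Total value 62 ≥ cost 49, so it is built.
Member 1: others sum to 57; max(0, 49 - 57) = 0.
Member 2: others sum to 45; max(0, 49 - 45) = 4.
Member 3: others sum to 53; max(0, 49 - 53) = 0.
Member 4: others sum to 46; max(0, 49 - 46) = 3.
Member 5: others sum to 47; max(0, 49 - 47) = 2.
Total collected = 0 + 4 + 0 + 3 + 2 = 9.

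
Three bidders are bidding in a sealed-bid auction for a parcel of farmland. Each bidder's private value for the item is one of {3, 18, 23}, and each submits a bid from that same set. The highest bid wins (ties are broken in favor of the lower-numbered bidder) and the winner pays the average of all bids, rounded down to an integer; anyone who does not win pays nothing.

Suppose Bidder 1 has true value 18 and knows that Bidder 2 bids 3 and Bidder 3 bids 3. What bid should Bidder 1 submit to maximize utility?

Bid 3: wins, pays 3, utility 18 - 3 = 15.
Bid 18: wins, pays 8, utility 18 - 8 = 10.
Bid 23: wins, pays 9, utility 18 - 9 = 9.
The best choice is 3 with utility 15.

3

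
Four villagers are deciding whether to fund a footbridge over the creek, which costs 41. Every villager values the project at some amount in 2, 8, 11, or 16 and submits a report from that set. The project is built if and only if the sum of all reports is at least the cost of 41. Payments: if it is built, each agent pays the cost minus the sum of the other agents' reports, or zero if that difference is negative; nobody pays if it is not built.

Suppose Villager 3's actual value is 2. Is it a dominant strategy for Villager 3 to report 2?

Check each profile of the others' reports and compare truth against every alternative report.
Others report (11, 11, 11): truth gives 0, best alternative gives -6.
Others report (2, 16, 16): truth gives 0, best alternative gives -5.
Others report (16, 2, 16): truth gives 0, best alternative gives -5.
Others report (16, 16, 2): truth gives 0, best alternative gives -5.
Others report (8, 11, 16): truth gives 0, best alternative gives -4.
Others report (8, 16, 11): truth gives 0, best alternative gives -4.
(Remaining 58 profiles checked similarly; truth is weakly best in each.)
In every case the truthful report is at least as good as any alternative, so it is a dominant strategy.

Yes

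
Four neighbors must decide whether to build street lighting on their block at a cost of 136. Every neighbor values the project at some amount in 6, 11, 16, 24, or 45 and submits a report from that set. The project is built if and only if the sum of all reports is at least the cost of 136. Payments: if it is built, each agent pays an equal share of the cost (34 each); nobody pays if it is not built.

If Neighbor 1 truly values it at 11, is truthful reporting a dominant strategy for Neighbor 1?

Yes

Check each profile of the others' reports and compare truth against every alternative report.
Others report (45, 45, 45): truth gives -23, best alternative gives -23.
Others report (6, 6, 6): truth gives 0, best alternative gives 0.
Others report (6, 6, 11): truth gives 0, best alternative gives 0.
Others report (6, 6, 16): truth gives 0, best alternative gives 0.
Others report (6, 6, 24): truth gives 0, best alternative gives 0.
Others report (6, 6, 45): truth gives 0, best alternative gives 0.
(Remaining 119 profiles checked similarly; truth is weakly best in each.)
In every case the truthful report is at least as good as any alternative, so it is a dominant strategy.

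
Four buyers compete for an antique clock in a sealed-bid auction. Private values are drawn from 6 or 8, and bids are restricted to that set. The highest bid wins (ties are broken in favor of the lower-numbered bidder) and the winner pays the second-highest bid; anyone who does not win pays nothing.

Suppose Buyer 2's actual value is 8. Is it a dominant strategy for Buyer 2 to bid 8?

Yes

Check each profile of the others' bids and compare truth against every alternative bid.
Others bid (6, 6, 6): truth gives 2, best alternative gives 0.
Others bid (6, 6, 8): truth gives 0, best alternative gives 0.
Others bid (6, 8, 6): truth gives 0, best alternative gives 0.
Others bid (6, 8, 8): truth gives 0, best alternative gives 0.
Others bid (8, 6, 6): truth gives 0, best alternative gives 0.
Others bid (8, 6, 8): truth gives 0, best alternative gives 0.
(Remaining 2 profiles checked similarly; truth is weakly best in each.)
In every case the truthful bid is at least as good as any alternative, so it is a dominant strategy.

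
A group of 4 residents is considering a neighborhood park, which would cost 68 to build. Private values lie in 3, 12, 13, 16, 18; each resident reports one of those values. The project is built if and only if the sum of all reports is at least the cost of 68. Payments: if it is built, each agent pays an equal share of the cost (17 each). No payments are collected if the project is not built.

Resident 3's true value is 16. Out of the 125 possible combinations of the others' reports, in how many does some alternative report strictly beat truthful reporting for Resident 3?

Others report (16, 18, 18): truth gives -1; report 3 gives 0 > -1. Violating.
Others report (18, 16, 18): truth gives -1; report 3 gives 0 > -1. Violating.
Others report (18, 18, 16): truth gives -1; report 3 gives 0 > -1. Violating.
Others report (18, 18, 18): truth gives -1; report 3 gives 0 > -1. Violating.
Others report (3, 3, 3): truth gives 0; no alternative beats it.
Others report (3, 3, 12): truth gives 0; no alternative beats it.
(Checking all 125 profiles: 4 have a profitable deviation, 121 do not.)

4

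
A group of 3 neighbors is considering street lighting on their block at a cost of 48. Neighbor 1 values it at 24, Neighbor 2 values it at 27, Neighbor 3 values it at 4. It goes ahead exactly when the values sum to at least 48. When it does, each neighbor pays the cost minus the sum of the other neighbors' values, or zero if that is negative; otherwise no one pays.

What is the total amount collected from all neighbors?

37

Total value 55 ≥ cost 48, so it is built.
Neighbor 1: others sum to 31; max(0, 48 - 31) = 17.
Neighbor 2: others sum to 28; max(0, 48 - 28) = 20.
Neighbor 3: others sum to 51; max(0, 48 - 51) = 0.
Total collected = 17 + 20 + 0 = 37.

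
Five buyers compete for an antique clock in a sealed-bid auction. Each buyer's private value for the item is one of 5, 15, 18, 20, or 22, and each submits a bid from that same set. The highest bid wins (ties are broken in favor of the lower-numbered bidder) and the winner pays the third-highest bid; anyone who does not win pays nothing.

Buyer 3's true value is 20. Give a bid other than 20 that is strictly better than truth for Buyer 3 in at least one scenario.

22

Suppose Buyer 1 bids 5, Buyer 2 bids 5, Buyer 4 bids 5 and Buyer 5 bids 22.
Bid 20: loses, pays 0, utility 0.
Bid 22: wins, pays 5, utility 20 - 5 = 15.
So bidding 22 beats truth here (15 > 0).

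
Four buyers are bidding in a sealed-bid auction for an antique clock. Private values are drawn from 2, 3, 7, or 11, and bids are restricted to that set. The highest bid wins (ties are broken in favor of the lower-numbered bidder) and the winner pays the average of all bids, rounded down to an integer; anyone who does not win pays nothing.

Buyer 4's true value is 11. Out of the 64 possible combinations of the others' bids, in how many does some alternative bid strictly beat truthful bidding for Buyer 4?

8

Others bid (2, 2, 2): truth gives 7; bid 3 gives 9 > 7. Violating.
Others bid (2, 2, 3): truth gives 7; bid 7 gives 8 > 7. Violating.
Others bid (2, 3, 2): truth gives 7; bid 7 gives 8 > 7. Violating.
Others bid (2, 3, 3): truth gives 7; bid 7 gives 8 > 7. Violating.
Others bid (2, 2, 7): truth gives 6; no alternative beats it.
Others bid (2, 2, 11): truth gives 0; no alternative beats it.
(Checking all 64 profiles: 8 have a profitable deviation, 56 do not.)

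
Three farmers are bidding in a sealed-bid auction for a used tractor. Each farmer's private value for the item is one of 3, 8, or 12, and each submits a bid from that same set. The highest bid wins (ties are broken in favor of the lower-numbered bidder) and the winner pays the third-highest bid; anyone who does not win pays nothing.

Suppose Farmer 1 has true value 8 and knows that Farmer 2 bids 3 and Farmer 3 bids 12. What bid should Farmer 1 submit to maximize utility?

Bid 3: loses, pays 0, utility 0.
Bid 8: loses, pays 0, utility 0.
Bid 12: wins, pays 3, utility 8 - 3 = 5.
The best choice is 12 with utility 5.

12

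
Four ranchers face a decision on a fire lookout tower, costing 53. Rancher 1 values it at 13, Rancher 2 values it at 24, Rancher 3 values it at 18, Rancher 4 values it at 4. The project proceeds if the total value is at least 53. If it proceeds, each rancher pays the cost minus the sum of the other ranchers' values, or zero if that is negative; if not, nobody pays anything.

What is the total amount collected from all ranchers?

Total value 59 ≥ cost 53, so it is built.
Rancher 1: others sum to 46; max(0, 53 - 46) = 7.
Rancher 2: others sum to 35; max(0, 53 - 35) = 18.
Rancher 3: others sum to 41; max(0, 53 - 41) = 12.
Rancher 4: others sum to 55; max(0, 53 - 55) = 0.
Total collected = 7 + 18 + 12 + 0 = 37.

37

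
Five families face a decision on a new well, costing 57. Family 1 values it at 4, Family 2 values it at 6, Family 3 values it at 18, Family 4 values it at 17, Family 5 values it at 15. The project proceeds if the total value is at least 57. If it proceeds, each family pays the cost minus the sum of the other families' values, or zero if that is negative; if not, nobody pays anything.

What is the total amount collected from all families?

45

Total value 60 ≥ cost 57, so it is built.
Family 1: others sum to 56; max(0, 57 - 56) = 1.
Family 2: others sum to 54; max(0, 57 - 54) = 3.
Family 3: others sum to 42; max(0, 57 - 42) = 15.
Family 4: others sum to 43; max(0, 57 - 43) = 14.
Family 5: others sum to 45; max(0, 57 - 45) = 12.
Total collected = 1 + 3 + 15 + 14 + 12 = 45.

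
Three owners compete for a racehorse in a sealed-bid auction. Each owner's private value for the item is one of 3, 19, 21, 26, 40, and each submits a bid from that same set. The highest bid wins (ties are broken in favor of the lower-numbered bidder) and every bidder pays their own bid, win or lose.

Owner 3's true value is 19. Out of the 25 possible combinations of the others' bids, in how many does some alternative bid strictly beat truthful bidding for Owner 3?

24

Others bid (3, 19): truth gives -19; bid 21 gives -2 > -19. Violating.
Others bid (3, 21): truth gives -19; bid 3 gives -3 > -19. Violating.
Others bid (3, 26): truth gives -19; bid 3 gives -3 > -19. Violating.
Others bid (3, 40): truth gives -19; bid 3 gives -3 > -19. Violating.
Others bid (3, 3): truth gives 0; no alternative beats it.
(Checking all 25 profiles: 24 have a profitable deviation, 1 does not.)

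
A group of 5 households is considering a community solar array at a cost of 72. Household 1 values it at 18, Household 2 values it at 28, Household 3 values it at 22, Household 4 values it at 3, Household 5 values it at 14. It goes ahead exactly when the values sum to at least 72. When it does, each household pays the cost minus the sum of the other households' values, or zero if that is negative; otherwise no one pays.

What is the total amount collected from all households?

30

Total value 85 ≥ cost 72, so it is built.
Household 1: others sum to 67; max(0, 72 - 67) = 5.
Household 2: others sum to 57; max(0, 72 - 57) = 15.
Household 3: others sum to 63; max(0, 72 - 63) = 9.
Household 4: others sum to 82; max(0, 72 - 82) = 0.
Household 5: others sum to 71; max(0, 72 - 71) = 1.
Total collected = 5 + 15 + 9 + 0 + 1 = 30.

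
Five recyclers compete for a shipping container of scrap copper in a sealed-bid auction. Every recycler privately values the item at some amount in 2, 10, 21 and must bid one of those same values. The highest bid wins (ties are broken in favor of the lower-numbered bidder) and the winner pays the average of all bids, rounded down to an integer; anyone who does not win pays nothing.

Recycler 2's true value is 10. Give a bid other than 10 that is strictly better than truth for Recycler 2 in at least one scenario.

Suppose Recycler 1 bids 2, Recycler 3 bids 2, Recycler 4 bids 2 and Recycler 5 bids 21.
Bid 10: loses, pays 0, utility 0.
Bid 21: wins, pays 9, utility 10 - 9 = 1.
So bidding 21 beats truth here (1 > 0).

21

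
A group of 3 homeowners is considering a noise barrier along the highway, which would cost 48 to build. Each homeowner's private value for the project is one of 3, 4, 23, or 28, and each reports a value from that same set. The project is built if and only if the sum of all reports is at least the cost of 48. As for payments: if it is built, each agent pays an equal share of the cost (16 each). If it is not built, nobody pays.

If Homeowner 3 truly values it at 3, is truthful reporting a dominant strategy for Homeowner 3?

Yes

Check each profile of the others' reports and compare truth against every alternative report.
Others report (23, 23): truth gives -13, best alternative gives -13.
Others report (23, 28): truth gives -13, best alternative gives -13.
Others report (28, 23): truth gives -13, best alternative gives -13.
Others report (28, 28): truth gives -13, best alternative gives -13.
Others report (3, 3): truth gives 0, best alternative gives 0.
Others report (3, 4): truth gives 0, best alternative gives 0.
(Remaining 10 profiles checked similarly; truth is weakly best in each.)
In every case the truthful report is at least as good as any alternative, so it is a dominant strategy.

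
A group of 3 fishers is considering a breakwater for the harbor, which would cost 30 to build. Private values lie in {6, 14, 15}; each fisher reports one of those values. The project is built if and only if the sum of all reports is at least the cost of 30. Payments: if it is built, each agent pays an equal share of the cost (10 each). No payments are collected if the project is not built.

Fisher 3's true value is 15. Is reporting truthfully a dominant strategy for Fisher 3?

Check each profile of the others' reports and compare truth against every alternative report.
Others report (6, 14): truth gives 5, best alternative gives 5.
Others report (6, 15): truth gives 5, best alternative gives 5.
Others report (14, 6): truth gives 5, best alternative gives 5.
Others report (14, 14): truth gives 5, best alternative gives 5.
Others report (14, 15): truth gives 5, best alternative gives 5.
Others report (15, 6): truth gives 5, best alternative gives 5.
(Remaining 3 profiles checked similarly; truth is weakly best in each.)
In every case the truthful report is at least as good as any alternative, so it is a dominant strategy.

Yes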